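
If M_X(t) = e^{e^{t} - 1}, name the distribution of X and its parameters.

The MGF M(t) = e^{e^{t} - 1} is the standard form for the Poisson distribution.
Comparing with the known MGF formula identifies: Poisson(λ=1)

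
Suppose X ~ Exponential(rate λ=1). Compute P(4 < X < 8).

P(4 < X < 8) = ∫_{4}^{8} f(x) dx
where f(x) = e^{- x}
= - \frac{1 - e^{4}}{e^{8}}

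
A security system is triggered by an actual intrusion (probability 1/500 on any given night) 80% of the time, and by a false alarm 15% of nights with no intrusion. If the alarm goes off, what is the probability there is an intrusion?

Let D = the rare event, + = positive/flagged.
P(D) = 1/500
P(+|D) = 80/100 = 4/5
P(+|D') = 15/100 = 3/20
P(+) = P(+|D)P(D) + P(+|D')P(D')
     = \frac{4}{5} × \frac{1}{500} + \frac{3}{20} × \frac{499}{500}
     = \frac{1513}{10000}
P(D|+) = P(+|D)P(D)/P(+) = \frac{16}{1513}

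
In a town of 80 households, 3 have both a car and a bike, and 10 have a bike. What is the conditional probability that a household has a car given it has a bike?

P(A ∩ B) = 3/80
P(B) = 10/80 = 1/8
P(A|B) = P(A ∩ B) / P(B) = (3/80) / (1/8) = 3/10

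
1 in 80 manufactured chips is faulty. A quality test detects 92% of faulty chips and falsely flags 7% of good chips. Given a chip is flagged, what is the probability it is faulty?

Let D = the rare event, + = positive/flagged.
P(D) = 1/80
P(+|D) = 92/100 = 23/25
P(+|D') = 7/100
P(+) = P(+|D)P(D) + P(+|D')P(D')
     = \frac{23}{25} × \frac{1}{80} + \frac{7}{100} × \frac{79}{80}
     = \frac{129}{1600}
P(D|+) = P(+|D)P(D)/P(+) = \frac{92}{645}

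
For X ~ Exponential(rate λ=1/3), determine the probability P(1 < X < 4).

P(1 < X < 4) = ∫_{1}^{4} f(x) dx
where f(x) = \frac{e^{- \frac{x}{3}}}{3}
= - \frac{1 - e}{e^{\frac{4}{3}}}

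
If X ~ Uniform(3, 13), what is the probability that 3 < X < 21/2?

P(3 < X < 21/2) = ∫_{3}^{21/2} f(x) dx
where f(x) = \frac{1}{10}
= \frac{3}{4}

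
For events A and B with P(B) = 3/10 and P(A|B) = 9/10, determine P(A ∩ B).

By definition, P(A|B) = P(A ∩ B) / P(B)
So P(A ∩ B) = P(A|B) × P(B)
= 9/10 × 3/10
= 27/100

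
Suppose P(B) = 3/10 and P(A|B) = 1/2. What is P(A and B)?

By definition, P(A|B) = P(A ∩ B) / P(B)
So P(A ∩ B) = P(A|B) × P(B)
= 1/2 × 3/10
= 3/20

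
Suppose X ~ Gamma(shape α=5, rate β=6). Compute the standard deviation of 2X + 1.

For X ~ Gamma(shape α=5, rate β=6):
Var(X) = \frac{5}{36}
SD(X) = √(Var(X)) = √(\frac{5}{36}) = \frac{\sqrt{5}}{6}
SD(2X + 1) = |2| × SD(X) = 2 × \frac{\sqrt{5}}{6} = \frac{\sqrt{5}}{3}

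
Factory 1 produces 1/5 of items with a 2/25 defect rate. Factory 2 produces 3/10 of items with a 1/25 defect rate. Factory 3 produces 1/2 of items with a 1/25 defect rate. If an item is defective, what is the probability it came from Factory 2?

Using Bayes' theorem:
P(F1) = 1/5, P(D|F1) = 2/25
P(F2) = 3/10, P(D|F2) = 1/25
P(F3) = 1/2, P(D|F3) = 1/25
P(D) = P(D|F1)P(F1) + P(D|F2)P(F2) + P(D|F3)P(F3)
     = \frac{6}{125}
P(F2|D) = P(D|F2)P(F2) / P(D)
= \frac{1}{4}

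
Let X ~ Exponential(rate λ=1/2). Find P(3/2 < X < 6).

P(3/2 < X < 6) = ∫_{3/2}^{6} f(x) dx
where f(x) = \frac{e^{- \frac{x}{2}}}{2}
= - \frac{1}{e^{3}} + e^{- \frac{3}{4}}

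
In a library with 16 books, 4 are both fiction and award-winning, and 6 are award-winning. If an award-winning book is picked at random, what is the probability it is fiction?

P(A ∩ B) = 4/16 = 1/4
P(B) = 6/16 = 3/8
P(A|B) = P(A ∩ B) / P(B) = (1/4) / (3/8) = 2/3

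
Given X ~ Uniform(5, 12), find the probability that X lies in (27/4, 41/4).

P(27/4 < X < 41/4) = ∫_{27/4}^{41/4} f(x) dx
where f(x) = \frac{1}{7}
= \frac{1}{2}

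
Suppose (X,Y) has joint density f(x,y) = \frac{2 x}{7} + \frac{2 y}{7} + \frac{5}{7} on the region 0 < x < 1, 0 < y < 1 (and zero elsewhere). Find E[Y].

E[Y] = ∫_0^1 ∫_0^1 y × f(x,y) dx dy
= \frac{11}{21}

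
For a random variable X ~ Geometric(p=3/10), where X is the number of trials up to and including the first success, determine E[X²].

Using the identity E[X²] = Var(X) + (E[X])²:
E[X] = \frac{10}{3}
Var(X) = \frac{70}{9}
E[X²] = \frac{70}{9} + (\frac{10}{3})²
= \frac{170}{9}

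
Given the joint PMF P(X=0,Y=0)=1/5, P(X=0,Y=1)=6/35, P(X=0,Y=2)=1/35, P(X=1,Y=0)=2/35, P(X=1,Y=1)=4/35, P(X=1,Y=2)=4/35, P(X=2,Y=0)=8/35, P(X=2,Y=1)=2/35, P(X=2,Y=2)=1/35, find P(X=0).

P(X=0) = P(X=0,Y=0) + P(X=0,Y=1) + P(X=0,Y=2)
= 1/5 + 6/35 + 1/35
= 2/5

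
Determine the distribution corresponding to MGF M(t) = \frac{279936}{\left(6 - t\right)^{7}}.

The MGF M(t) = \frac{279936}{\left(6 - t\right)^{7}} is the standard form for the Gamma distribution.
Comparing with the known MGF formula identifies: Gamma(shape α=7, rate β=6)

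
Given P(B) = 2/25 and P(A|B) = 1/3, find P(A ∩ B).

By definition, P(A|B) = P(A ∩ B) / P(B)
So P(A ∩ B) = P(A|B) × P(B)
= 1/3 × 2/25
= 2/75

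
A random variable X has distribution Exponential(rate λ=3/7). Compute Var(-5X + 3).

For X ~ Exponential(rate λ=3/7):
Var(X) = \frac{49}{9}
Var(-5X + 3) = (-5)² × Var(X) = 25 × \frac{49}{9} = \frac{1225}{9}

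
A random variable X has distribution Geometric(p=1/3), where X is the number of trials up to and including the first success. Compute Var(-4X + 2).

For X ~ Geometric(p=1/3), where X is the number of trials up to and including the first success:
Var(X) = 6
Var(-4X + 2) = (-4)² × Var(X) = 16 × 6 = 96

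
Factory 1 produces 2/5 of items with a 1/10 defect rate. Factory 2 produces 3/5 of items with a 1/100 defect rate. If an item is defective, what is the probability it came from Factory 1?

Using Bayes' theorem:
P(F1) = 2/5, P(D|F1) = 1/10
P(F2) = 3/5, P(D|F2) = 1/100
P(D) = P(D|F1)P(F1) + P(D|F2)P(F2)
     = \frac{23}{500}
P(F1|D) = P(D|F1)P(F1) / P(D)
= \frac{20}{23}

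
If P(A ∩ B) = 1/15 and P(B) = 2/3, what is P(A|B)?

P(A|B) = P(A ∩ B) / P(B)
= (1/15) / (2/3)
= 1/10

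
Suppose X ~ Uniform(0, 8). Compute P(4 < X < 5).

P(4 < X < 5) = ∫_{4}^{5} f(x) dx
where f(x) = \frac{1}{8}
= \frac{1}{8}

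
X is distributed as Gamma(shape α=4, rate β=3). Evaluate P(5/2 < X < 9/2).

P(5/2 < X < 9/2) = ∫_{5/2}^{9/2} f(x) dx
where f(x) = \frac{27 x^{3} e^{- 3 x}}{2}
= \frac{-8251 + 1711 e^{6}}{16 e^{\frac{27}{2}}}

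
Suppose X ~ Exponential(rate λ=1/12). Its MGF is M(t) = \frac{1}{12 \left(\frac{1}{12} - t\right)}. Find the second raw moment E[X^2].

To find E[X^2], compute M^(2)(0):
M^(1)(t) = \frac{1}{12 \left(\frac{1}{12} - t\right)^{2}}
M^(2)(t) = \frac{1}{6 \left(\frac{1}{12} - t\right)^{3}}
M^(2)(0) = 288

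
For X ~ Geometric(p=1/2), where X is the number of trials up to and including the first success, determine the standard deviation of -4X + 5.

For X ~ Geometric(p=1/2), where X is the number of trials up to and including the first success:
Var(X) = 2
SD(X) = √(Var(X)) = √(2) = \sqrt{2}
SD(-4X + 5) = |-4| × SD(X) = 4 × \sqrt{2} = 4 \sqrt{2}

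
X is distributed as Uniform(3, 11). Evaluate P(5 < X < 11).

P(5 < X < 11) = ∫_{5}^{11} f(x) dx
where f(x) = \frac{1}{8}
= \frac{3}{4}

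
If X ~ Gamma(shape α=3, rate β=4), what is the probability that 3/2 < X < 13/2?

P(3/2 < X < 13/2) = ∫_{3/2}^{13/2} f(x) dx
where f(x) = 32 x^{2} e^{- 4 x}
= \frac{5 \left(-73 + 5 e^{20}\right)}{e^{26}}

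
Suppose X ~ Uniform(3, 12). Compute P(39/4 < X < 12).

P(39/4 < X < 12) = ∫_{39/4}^{12} f(x) dx
where f(x) = \frac{1}{9}
= \frac{1}{4}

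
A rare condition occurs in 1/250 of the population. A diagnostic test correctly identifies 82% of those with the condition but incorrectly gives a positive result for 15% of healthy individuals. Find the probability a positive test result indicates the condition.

Let D = the rare event, + = positive/flagged.
P(D) = 1/250
P(+|D) = 82/100 = 41/50
P(+|D') = 15/100 = 3/20
P(+) = P(+|D)P(D) + P(+|D')P(D')
     = \frac{41}{50} × \frac{1}{250} + \frac{3}{20} × \frac{249}{250}
     = \frac{3817}{25000}
P(D|+) = P(+|D)P(D)/P(+) = \frac{82}{3817}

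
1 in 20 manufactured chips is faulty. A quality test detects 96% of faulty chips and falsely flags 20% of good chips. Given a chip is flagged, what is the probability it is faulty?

Let D = the rare event, + = positive/flagged.
P(D) = 1/20
P(+|D) = 96/100 = 24/25
P(+|D') = 20/100 = 1/5
P(+) = P(+|D)P(D) + P(+|D')P(D')
     = \frac{24}{25} × \frac{1}{20} + \frac{1}{5} × \frac{19}{20}
     = \frac{119}{500}
P(D|+) = P(+|D)P(D)/P(+) = \frac{24}{119}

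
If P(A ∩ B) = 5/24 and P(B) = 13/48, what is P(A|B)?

P(A|B) = P(A ∩ B) / P(B)
= (5/24) / (13/48)
= 10/13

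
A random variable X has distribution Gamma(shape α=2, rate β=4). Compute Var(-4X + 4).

For X ~ Gamma(shape α=2, rate β=4):
Var(X) = \frac{1}{8}
Var(-4X + 4) = (-4)² × Var(X) = 16 × \frac{1}{8} = 2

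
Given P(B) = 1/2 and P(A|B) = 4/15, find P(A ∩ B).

By definition, P(A|B) = P(A ∩ B) / P(B)
So P(A ∩ B) = P(A|B) × P(B)
= 4/15 × 1/2
= 2/15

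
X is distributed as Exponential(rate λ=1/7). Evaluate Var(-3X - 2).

For X ~ Exponential(rate λ=1/7):
Var(X) = 49
Var(-3X - 2) = (-3)² × Var(X) = 9 × 49 = 441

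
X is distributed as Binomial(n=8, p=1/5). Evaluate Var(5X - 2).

For X ~ Binomial(n=8, p=1/5):
Var(X) = \frac{32}{25}
Var(5X - 2) = (5)² × Var(X) = 25 × \frac{32}{25} = 32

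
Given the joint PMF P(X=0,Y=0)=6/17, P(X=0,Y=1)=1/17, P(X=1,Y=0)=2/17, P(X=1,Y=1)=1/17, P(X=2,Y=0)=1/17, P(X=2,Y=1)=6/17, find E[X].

First find marginal of X:
P(X=0) = 7/17
P(X=1) = 3/17
P(X=2) = 7/17
E[X] = 0 × 7/17 + 1 × 3/17 + 2 × 7/17 = 1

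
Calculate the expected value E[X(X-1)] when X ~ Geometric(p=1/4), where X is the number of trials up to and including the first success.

E[X(X-1)] = E[X² - X] = E[X²] - E[X]
E[X] = 4
E[X²] = Var(X) + (E[X])² = 12 + (4)² = 28
E[X(X-1)] = 28 - 4 = 24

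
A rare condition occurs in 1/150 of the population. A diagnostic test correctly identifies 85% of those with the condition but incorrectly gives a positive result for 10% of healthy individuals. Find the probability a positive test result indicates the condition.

Let D = the rare event, + = positive/flagged.
P(D) = 1/150
P(+|D) = 85/100 = 17/20
P(+|D') = 10/100 = 1/10
P(+) = P(+|D)P(D) + P(+|D')P(D')
     = \frac{17}{20} × \frac{1}{150} + \frac{1}{10} × \frac{149}{150}
     = \frac{21}{200}
P(D|+) = P(+|D)P(D)/P(+) = \frac{17}{315}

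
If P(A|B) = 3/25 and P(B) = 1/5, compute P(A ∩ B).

By definition, P(A|B) = P(A ∩ B) / P(B)
So P(A ∩ B) = P(A|B) × P(B)
= 3/25 × 1/5
= 3/125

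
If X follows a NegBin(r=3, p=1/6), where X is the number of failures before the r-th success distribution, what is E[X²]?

Using the identity E[X²] = Var(X) + (E[X])²:
E[X] = 15
Var(X) = 90
E[X²] = 90 + (15)²
= 315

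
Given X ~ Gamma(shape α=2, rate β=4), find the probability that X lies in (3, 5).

P(3 < X < 5) = ∫_{3}^{5} f(x) dx
where f(x) = 16 x e^{- 4 x}
= \frac{-21 + 13 e^{8}}{e^{20}}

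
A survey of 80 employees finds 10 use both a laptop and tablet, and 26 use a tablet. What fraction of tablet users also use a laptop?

P(A ∩ B) = 10/80 = 1/8
P(B) = 26/80 = 13/40
P(A|B) = P(A ∩ B) / P(B) = (1/8) / (13/40) = 5/13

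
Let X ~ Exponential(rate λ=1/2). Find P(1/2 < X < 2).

P(1/2 < X < 2) = ∫_{1/2}^{2} f(x) dx
where f(x) = \frac{e^{- \frac{x}{2}}}{2}
= - \frac{1}{e} + e^{- \frac{1}{4}}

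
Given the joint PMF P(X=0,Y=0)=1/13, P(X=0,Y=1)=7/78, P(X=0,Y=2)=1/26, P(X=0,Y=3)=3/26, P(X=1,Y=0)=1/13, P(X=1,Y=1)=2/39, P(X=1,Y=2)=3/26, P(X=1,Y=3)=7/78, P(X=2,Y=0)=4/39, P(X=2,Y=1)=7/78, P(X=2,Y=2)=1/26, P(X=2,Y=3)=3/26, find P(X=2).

P(X=2) = P(X=2,Y=0) + P(X=2,Y=1) + P(X=2,Y=2) + P(X=2,Y=3)
= 4/39 + 7/78 + 1/26 + 3/26
= 9/26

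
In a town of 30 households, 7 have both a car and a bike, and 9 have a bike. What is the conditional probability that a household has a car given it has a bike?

P(A ∩ B) = 7/30
P(B) = 9/30 = 3/10
P(A|B) = P(A ∩ B) / P(B) = (7/30) / (3/10) = 7/9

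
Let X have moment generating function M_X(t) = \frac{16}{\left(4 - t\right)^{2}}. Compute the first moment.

To find E[X], compute M^(1)(0):
M^(1)(t) = \frac{32}{\left(4 - t\right)^{3}}
M^(1)(0) = \frac{1}{2}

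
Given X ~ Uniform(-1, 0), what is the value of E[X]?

For X ~ Uniform(-1, 0), the expected value is:
E[X] = - \frac{1}{2}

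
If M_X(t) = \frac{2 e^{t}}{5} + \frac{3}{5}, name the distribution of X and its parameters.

The MGF M(t) = \frac{2 e^{t}}{5} + \frac{3}{5} is the standard form for the Bernoulli distribution.
Comparing with the known MGF formula identifies: Bernoulli(p=2/5)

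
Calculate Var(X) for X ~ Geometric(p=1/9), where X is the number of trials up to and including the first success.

For X ~ Geometric(p=1/9), where X is the number of trials up to and including the first success:
Var(X) = 72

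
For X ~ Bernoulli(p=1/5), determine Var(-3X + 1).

For X ~ Bernoulli(p=1/5):
Var(X) = \frac{4}{25}
Var(-3X + 1) = (-3)² × Var(X) = 9 × \frac{4}{25} = \frac{36}{25}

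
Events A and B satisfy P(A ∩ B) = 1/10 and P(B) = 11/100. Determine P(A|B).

P(A|B) = P(A ∩ B) / P(B)
= (1/10) / (11/100)
= 10/11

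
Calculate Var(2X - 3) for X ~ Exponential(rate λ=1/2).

For X ~ Exponential(rate λ=1/2):
Var(X) = 4
Var(2X - 3) = (2)² × Var(X) = 4 × 4 = 16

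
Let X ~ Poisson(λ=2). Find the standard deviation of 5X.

For X ~ Poisson(λ=2):
Var(X) = 2
SD(X) = √(Var(X)) = √(2) = \sqrt{2}
SD(5X) = |5| × SD(X) = 5 × \sqrt{2} = 5 \sqrt{2}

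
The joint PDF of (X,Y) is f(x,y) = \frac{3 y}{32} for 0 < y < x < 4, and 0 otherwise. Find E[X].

f_X(x) = ∫_0^x \frac{3 y}{32} dy = \frac{3 x^{2}}{64}
E[X] = ∫_0^4 x × (\frac{3 x^{2}}{64}) dx = 3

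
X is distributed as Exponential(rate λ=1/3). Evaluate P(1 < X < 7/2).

P(1 < X < 7/2) = ∫_{1}^{7/2} f(x) dx
where f(x) = \frac{e^{- \frac{x}{3}}}{3}
= - \frac{1}{e^{\frac{7}{6}}} + e^{- \frac{1}{3}}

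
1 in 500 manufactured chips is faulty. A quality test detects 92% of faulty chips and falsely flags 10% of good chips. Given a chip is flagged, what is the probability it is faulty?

Let D = the rare event, + = positive/flagged.
P(D) = 1/500
P(+|D) = 92/100 = 23/25
P(+|D') = 10/100 = 1/10
P(+) = P(+|D)P(D) + P(+|D')P(D')
     = \frac{23}{25} × \frac{1}{500} + \frac{1}{10} × \frac{499}{500}
     = \frac{2541}{25000}
P(D|+) = P(+|D)P(D)/P(+) = \frac{46}{2541}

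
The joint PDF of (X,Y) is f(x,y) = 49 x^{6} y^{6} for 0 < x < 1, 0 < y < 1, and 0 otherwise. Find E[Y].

E[Y] = ∫_0^1 ∫_0^1 y × f(x,y) dx dy
= \frac{7}{8}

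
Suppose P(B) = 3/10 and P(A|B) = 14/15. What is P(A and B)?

By definition, P(A|B) = P(A ∩ B) / P(B)
So P(A ∩ B) = P(A|B) × P(B)
= 14/15 × 3/10
= 7/25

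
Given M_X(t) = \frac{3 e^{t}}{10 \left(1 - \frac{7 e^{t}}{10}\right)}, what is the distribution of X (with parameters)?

The MGF M(t) = \frac{3 e^{t}}{10 \left(1 - \frac{7 e^{t}}{10}\right)} is the standard form for the Geometric distribution.
Comparing with the known MGF formula identifies: Geometric(p=3/10), X = trial number of first success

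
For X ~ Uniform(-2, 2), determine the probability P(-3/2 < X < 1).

P(-3/2 < X < 1) = ∫_{-3/2}^{1} f(x) dx
where f(x) = \frac{1}{4}
= \frac{5}{8}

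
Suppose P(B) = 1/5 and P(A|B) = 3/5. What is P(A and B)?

By definition, P(A|B) = P(A ∩ B) / P(B)
So P(A ∩ B) = P(A|B) × P(B)
= 3/5 × 1/5
= 3/25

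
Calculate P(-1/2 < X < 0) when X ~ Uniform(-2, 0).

P(-1/2 < X < 0) = ∫_{-1/2}^{0} f(x) dx
where f(x) = \frac{1}{2}
= \frac{1}{4}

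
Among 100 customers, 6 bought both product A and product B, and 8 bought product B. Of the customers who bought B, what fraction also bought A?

P(A ∩ B) = 6/100 = 3/50
P(B) = 8/100 = 2/25
P(A|B) = P(A ∩ B) / P(B) = (3/50) / (2/25) = 3/4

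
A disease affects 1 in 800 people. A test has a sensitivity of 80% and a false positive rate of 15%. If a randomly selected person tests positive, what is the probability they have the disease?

Let D = the rare event, + = positive/flagged.
P(D) = 1/800
P(+|D) = 80/100 = 4/5
P(+|D') = 15/100 = 3/20
P(+) = P(+|D)P(D) + P(+|D')P(D')
     = \frac{4}{5} × \frac{1}{800} + \frac{3}{20} × \frac{799}{800}
     = \frac{2413}{16000}
P(D|+) = P(+|D)P(D)/P(+) = \frac{16}{2413}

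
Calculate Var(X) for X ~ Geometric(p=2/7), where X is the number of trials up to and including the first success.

For X ~ Geometric(p=2/7), where X is the number of trials up to and including the first success:
Var(X) = \frac{35}{4}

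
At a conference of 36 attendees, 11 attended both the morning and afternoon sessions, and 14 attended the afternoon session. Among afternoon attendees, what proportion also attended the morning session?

P(A ∩ B) = 11/36
P(B) = 14/36 = 7/18
P(A|B) = P(A ∩ B) / P(B) = (11/36) / (7/18) = 11/14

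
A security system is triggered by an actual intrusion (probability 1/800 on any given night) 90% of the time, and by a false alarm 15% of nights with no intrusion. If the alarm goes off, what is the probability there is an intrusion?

Let D = the rare event, + = positive/flagged.
P(D) = 1/800
P(+|D) = 90/100 = 9/10
P(+|D') = 15/100 = 3/20
P(+) = P(+|D)P(D) + P(+|D')P(D')
     = \frac{9}{10} × \frac{1}{800} + \frac{3}{20} × \frac{799}{800}
     = \frac{483}{3200}
P(D|+) = P(+|D)P(D)/P(+) = \frac{6}{805}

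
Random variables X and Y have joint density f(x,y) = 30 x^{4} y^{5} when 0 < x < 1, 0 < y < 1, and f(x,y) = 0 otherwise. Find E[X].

E[X] = ∫_0^1 ∫_0^1 x × f(x,y) dy dx
= ∫_0^1 ∫_0^1 x × (30 x^{4} y^{5}) dy dx
= \frac{5}{6}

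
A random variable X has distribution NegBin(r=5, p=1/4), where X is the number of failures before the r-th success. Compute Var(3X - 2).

For X ~ NegBin(r=5, p=1/4), where X is the number of failures before the r-th success:
Var(X) = 60
Var(3X - 2) = (3)² × Var(X) = 9 × 60 = 540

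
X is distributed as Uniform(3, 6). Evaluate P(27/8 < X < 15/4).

P(27/8 < X < 15/4) = ∫_{27/8}^{15/4} f(x) dx
where f(x) = \frac{1}{3}
= \frac{1}{8}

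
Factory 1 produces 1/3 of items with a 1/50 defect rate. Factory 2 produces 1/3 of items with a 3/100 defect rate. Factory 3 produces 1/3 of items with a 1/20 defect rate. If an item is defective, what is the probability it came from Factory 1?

Using Bayes' theorem:
P(F1) = 1/3, P(D|F1) = 1/50
P(F2) = 1/3, P(D|F2) = 3/100
P(F3) = 1/3, P(D|F3) = 1/20
P(D) = P(D|F1)P(F1) + P(D|F2)P(F2) + P(D|F3)P(F3)
     = \frac{1}{30}
P(F1|D) = P(D|F1)P(F1) / P(D)
= \frac{1}{5}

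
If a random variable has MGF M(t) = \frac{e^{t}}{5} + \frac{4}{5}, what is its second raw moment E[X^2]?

To find E[X^2], compute M^(2)(0):
M^(1)(t) = \frac{e^{t}}{5}
M^(2)(t) = \frac{e^{t}}{5}
M^(2)(0) = \frac{1}{5}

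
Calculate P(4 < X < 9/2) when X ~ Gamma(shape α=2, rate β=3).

P(4 < X < 9/2) = ∫_{4}^{9/2} f(x) dx
where f(x) = 9 x e^{- 3 x}
= - \frac{29}{2 e^{\frac{27}{2}}} + \frac{13}{e^{12}}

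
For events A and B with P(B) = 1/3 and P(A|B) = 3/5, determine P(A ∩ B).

By definition, P(A|B) = P(A ∩ B) / P(B)
So P(A ∩ B) = P(A|B) × P(B)
= 3/5 × 1/3
= 1/5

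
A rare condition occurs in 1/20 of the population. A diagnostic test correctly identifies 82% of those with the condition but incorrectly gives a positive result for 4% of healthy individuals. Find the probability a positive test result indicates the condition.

Let D = the rare event, + = positive/flagged.
P(D) = 1/20
P(+|D) = 82/100 = 41/50
P(+|D') = 4/100 = 1/25
P(+) = P(+|D)P(D) + P(+|D')P(D')
     = \frac{41}{50} × \frac{1}{20} + \frac{1}{25} × \frac{19}{20}
     = \frac{79}{1000}
P(D|+) = P(+|D)P(D)/P(+) = \frac{41}{79}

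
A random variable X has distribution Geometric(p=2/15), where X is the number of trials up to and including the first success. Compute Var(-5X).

For X ~ Geometric(p=2/15), where X is the number of trials up to and including the first success:
Var(X) = \frac{195}{4}
Var(-5X) = (-5)² × Var(X) = 25 × \frac{195}{4} = \frac{4875}{4}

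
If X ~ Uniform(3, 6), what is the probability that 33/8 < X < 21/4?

P(33/8 < X < 21/4) = ∫_{33/8}^{21/4} f(x) dx
where f(x) = \frac{1}{3}
= \frac{3}{8}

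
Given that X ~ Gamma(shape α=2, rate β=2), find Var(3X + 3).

For X ~ Gamma(shape α=2, rate β=2):
Var(X) = \frac{1}{2}
Var(3X + 3) = (3)² × Var(X) = 9 × \frac{1}{2} = \frac{9}{2}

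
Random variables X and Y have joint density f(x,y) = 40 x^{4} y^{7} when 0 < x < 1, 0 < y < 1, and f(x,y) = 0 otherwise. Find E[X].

E[X] = ∫_0^1 ∫_0^1 x × f(x,y) dy dx
= ∫_0^1 ∫_0^1 x × (40 x^{4} y^{7}) dy dx
= \frac{5}{6}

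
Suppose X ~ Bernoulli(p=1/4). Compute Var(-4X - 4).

For X ~ Bernoulli(p=1/4):
Var(X) = \frac{3}{16}
Var(-4X - 4) = (-4)² × Var(X) = 16 × \frac{3}{16} = 3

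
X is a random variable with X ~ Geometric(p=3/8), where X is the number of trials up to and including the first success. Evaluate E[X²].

Using the identity E[X²] = Var(X) + (E[X])²:
E[X] = \frac{8}{3}
Var(X) = \frac{40}{9}
E[X²] = \frac{40}{9} + (\frac{8}{3})²
= \frac{104}{9}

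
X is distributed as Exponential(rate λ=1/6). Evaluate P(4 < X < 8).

P(4 < X < 8) = ∫_{4}^{8} f(x) dx
where f(x) = \frac{e^{- \frac{x}{6}}}{6}
= - \frac{1 - e^{\frac{2}{3}}}{e^{\frac{4}{3}}}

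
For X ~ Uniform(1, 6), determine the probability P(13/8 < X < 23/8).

P(13/8 < X < 23/8) = ∫_{13/8}^{23/8} f(x) dx
where f(x) = \frac{1}{5}
= \frac{1}{4}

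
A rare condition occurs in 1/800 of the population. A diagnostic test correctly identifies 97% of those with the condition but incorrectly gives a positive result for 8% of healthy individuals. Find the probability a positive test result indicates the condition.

Let D = the rare event, + = positive/flagged.
P(D) = 1/800
P(+|D) = 97/100
P(+|D') = 8/100 = 2/25
P(+) = P(+|D)P(D) + P(+|D')P(D')
     = \frac{97}{100} × \frac{1}{800} + \frac{2}{25} × \frac{799}{800}
     = \frac{6489}{80000}
P(D|+) = P(+|D)P(D)/P(+) = \frac{97}{6489}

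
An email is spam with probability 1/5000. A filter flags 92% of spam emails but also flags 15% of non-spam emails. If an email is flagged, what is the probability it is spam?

Let D = the rare event, + = positive/flagged.
P(D) = 1/5000
P(+|D) = 92/100 = 23/25
P(+|D') = 15/100 = 3/20
P(+) = P(+|D)P(D) + P(+|D')P(D')
     = \frac{23}{25} × \frac{1}{5000} + \frac{3}{20} × \frac{4999}{5000}
     = \frac{75077}{500000}
P(D|+) = P(+|D)P(D)/P(+) = \frac{92}{75077}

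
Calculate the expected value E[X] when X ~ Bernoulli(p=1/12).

For X ~ Bernoulli(p=1/12), the expected value is:
E[X] = \frac{1}{12}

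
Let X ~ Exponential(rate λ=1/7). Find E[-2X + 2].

For X ~ Exponential(rate λ=1/7):
E[X] = 7
E[-2X + 2] = -2 × E[X] + 2 = -12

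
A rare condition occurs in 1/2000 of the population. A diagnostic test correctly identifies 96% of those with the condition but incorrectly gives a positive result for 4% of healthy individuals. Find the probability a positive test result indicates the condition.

Let D = the rare event, + = positive/flagged.
P(D) = 1/2000
P(+|D) = 96/100 = 24/25
P(+|D') = 4/100 = 1/25
P(+) = P(+|D)P(D) + P(+|D')P(D')
     = \frac{24}{25} × \frac{1}{2000} + \frac{1}{25} × \frac{1999}{2000}
     = \frac{2023}{50000}
P(D|+) = P(+|D)P(D)/P(+) = \frac{24}{2023}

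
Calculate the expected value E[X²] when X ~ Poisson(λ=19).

Using the identity E[X²] = Var(X) + (E[X])²:
E[X] = 19
Var(X) = 19
E[X²] = 19 + (19)²
= 380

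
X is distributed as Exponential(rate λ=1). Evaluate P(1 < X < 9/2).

P(1 < X < 9/2) = ∫_{1}^{9/2} f(x) dx
where f(x) = e^{- x}
= - \frac{1}{e^{\frac{9}{2}}} + e^{-1}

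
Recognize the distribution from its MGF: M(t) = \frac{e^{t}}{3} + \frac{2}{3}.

The MGF M(t) = \frac{e^{t}}{3} + \frac{2}{3} is the standard form for the Bernoulli distribution.
Comparing with the known MGF formula identifies: Bernoulli(p=1/3)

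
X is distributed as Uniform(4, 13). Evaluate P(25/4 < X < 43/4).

P(25/4 < X < 43/4) = ∫_{25/4}^{43/4} f(x) dx
where f(x) = \frac{1}{9}
= \frac{1}{2}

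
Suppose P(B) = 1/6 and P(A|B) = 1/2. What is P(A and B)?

By definition, P(A|B) = P(A ∩ B) / P(B)
So P(A ∩ B) = P(A|B) × P(B)
= 1/2 × 1/6
= 1/12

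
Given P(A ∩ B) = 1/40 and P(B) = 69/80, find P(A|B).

P(A|B) = P(A ∩ B) / P(B)
= (1/40) / (69/80)
= 2/69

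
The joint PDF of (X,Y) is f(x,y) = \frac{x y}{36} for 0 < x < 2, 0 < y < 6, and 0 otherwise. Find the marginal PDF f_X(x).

f_X(x) = ∫_0^6 f(x,y) dy
= ∫_0^6 \frac{x y}{36} dy
= \frac{x}{2} for 0 < x < 2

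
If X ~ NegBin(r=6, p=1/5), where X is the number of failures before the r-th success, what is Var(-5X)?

For X ~ NegBin(r=6, p=1/5), where X is the number of failures before the r-th success:
Var(X) = 120
Var(-5X) = (-5)² × Var(X) = 25 × 120 = 3000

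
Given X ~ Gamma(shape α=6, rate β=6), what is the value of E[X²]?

Using the identity E[X²] = Var(X) + (E[X])²:
E[X] = 1
Var(X) = \frac{1}{6}
E[X²] = \frac{1}{6} + (1)²
= \frac{7}{6}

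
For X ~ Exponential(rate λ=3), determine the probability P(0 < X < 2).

P(0 < X < 2) = ∫_{0}^{2} f(x) dx
where f(x) = 3 e^{- 3 x}
= 1 - e^{-6}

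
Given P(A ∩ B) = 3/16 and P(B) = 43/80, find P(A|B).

P(A|B) = P(A ∩ B) / P(B)
= (3/16) / (43/80)
= 15/43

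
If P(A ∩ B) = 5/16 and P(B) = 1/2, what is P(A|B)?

P(A|B) = P(A ∩ B) / P(B)
= (5/16) / (1/2)
= 5/8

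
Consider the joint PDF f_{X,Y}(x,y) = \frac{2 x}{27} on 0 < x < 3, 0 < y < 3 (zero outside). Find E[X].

f_X(x) = ∫_0^3 \frac{2 x}{27} dy = \frac{2 x}{9}
E[X] = ∫_0^3 x × (\frac{2 x}{9}) dx = 2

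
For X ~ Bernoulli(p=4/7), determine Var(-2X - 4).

For X ~ Bernoulli(p=4/7):
Var(X) = \frac{12}{49}
Var(-2X - 4) = (-2)² × Var(X) = 4 × \frac{12}{49} = \frac{48}{49}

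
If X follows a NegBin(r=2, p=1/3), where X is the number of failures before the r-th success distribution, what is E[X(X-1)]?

E[X(X-1)] = E[X² - X] = E[X²] - E[X]
E[X] = 4
E[X²] = Var(X) + (E[X])² = 12 + (4)² = 28
E[X(X-1)] = 28 - 4 = 24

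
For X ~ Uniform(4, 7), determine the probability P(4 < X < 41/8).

P(4 < X < 41/8) = ∫_{4}^{41/8} f(x) dx
where f(x) = \frac{1}{3}
= \frac{3}{8}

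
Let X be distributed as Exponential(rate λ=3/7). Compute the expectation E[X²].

Using the identity E[X²] = Var(X) + (E[X])²:
E[X] = \frac{7}{3}
Var(X) = \frac{49}{9}
E[X²] = \frac{49}{9} + (\frac{7}{3})²
= \frac{98}{9}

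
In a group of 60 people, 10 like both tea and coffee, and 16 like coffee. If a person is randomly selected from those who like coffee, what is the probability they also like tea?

P(A ∩ B) = 10/60 = 1/6
P(B) = 16/60 = 4/15
P(A|B) = P(A ∩ B) / P(B) = (1/6) / (4/15) = 5/8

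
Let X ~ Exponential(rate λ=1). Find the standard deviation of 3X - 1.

For X ~ Exponential(rate λ=1):
Var(X) = 1
SD(X) = √(Var(X)) = √(1) = 1
SD(3X - 1) = |3| × SD(X) = 3 × 1 = 3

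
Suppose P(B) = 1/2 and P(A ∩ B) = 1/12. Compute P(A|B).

P(A|B) = P(A ∩ B) / P(B)
= (1/12) / (1/2)
= 1/6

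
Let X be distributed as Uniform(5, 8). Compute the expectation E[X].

For X ~ Uniform(5, 8), the expected value is:
E[X] = \frac{13}{2}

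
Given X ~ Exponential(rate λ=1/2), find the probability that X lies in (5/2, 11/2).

P(5/2 < X < 11/2) = ∫_{5/2}^{11/2} f(x) dx
where f(x) = \frac{e^{- \frac{x}{2}}}{2}
= - \frac{1 - e^{\frac{3}{2}}}{e^{\frac{11}{4}}}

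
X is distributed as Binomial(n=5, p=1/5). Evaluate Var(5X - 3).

For X ~ Binomial(n=5, p=1/5):
Var(X) = \frac{4}{5}
Var(5X - 3) = (5)² × Var(X) = 25 × \frac{4}{5} = 20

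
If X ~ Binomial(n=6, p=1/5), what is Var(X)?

For X ~ Binomial(n=6, p=1/5):
Var(X) = \frac{24}{25}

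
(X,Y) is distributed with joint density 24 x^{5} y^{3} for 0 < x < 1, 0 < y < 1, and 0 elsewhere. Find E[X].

E[X] = ∫_0^1 ∫_0^1 x × f(x,y) dy dx
= ∫_0^1 ∫_0^1 x × (24 x^{5} y^{3}) dy dx
= \frac{6}{7}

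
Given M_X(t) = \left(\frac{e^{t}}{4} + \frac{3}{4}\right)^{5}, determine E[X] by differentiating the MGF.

To find E[X], compute M^(1)(0):
M^(1)(t) = \frac{5 \left(\frac{e^{t}}{4} + \frac{3}{4}\right)^{4} e^{t}}{4}
M^(1)(0) = \frac{5}{4}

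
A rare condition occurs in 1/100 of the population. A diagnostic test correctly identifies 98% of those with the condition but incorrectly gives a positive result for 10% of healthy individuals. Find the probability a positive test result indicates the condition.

Let D = the rare event, + = positive/flagged.
P(D) = 1/100
P(+|D) = 98/100 = 49/50
P(+|D') = 10/100 = 1/10
P(+) = P(+|D)P(D) + P(+|D')P(D')
     = \frac{49}{50} × \frac{1}{100} + \frac{1}{10} × \frac{99}{100}
     = \frac{68}{625}
P(D|+) = P(+|D)P(D)/P(+) = \frac{49}{544}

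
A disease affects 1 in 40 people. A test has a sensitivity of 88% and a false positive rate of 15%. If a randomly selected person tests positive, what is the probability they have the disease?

Let D = the rare event, + = positive/flagged.
P(D) = 1/40
P(+|D) = 88/100 = 22/25
P(+|D') = 15/100 = 3/20
P(+) = P(+|D)P(D) + P(+|D')P(D')
     = \frac{22}{25} × \frac{1}{40} + \frac{3}{20} × \frac{39}{40}
     = \frac{673}{4000}
P(D|+) = P(+|D)P(D)/P(+) = \frac{88}{673}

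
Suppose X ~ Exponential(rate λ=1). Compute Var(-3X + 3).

For X ~ Exponential(rate λ=1):
Var(X) = 1
Var(-3X + 3) = (-3)² × Var(X) = 9 × 1 = 9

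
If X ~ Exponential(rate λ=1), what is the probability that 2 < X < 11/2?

P(2 < X < 11/2) = ∫_{2}^{11/2} f(x) dx
where f(x) = e^{- x}
= - \frac{1}{e^{\frac{11}{2}}} + e^{-2}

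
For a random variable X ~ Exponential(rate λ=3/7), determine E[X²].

Using the identity E[X²] = Var(X) + (E[X])²:
E[X] = \frac{7}{3}
Var(X) = \frac{49}{9}
E[X²] = \frac{49}{9} + (\frac{7}{3})²
= \frac{98}{9}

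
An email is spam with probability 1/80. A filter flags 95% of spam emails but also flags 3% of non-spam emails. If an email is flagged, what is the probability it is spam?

Let D = the rare event, + = positive/flagged.
P(D) = 1/80
P(+|D) = 95/100 = 19/20
P(+|D') = 3/100
P(+) = P(+|D)P(D) + P(+|D')P(D')
     = \frac{19}{20} × \frac{1}{80} + \frac{3}{100} × \frac{79}{80}
     = \frac{83}{2000}
P(D|+) = P(+|D)P(D)/P(+) = \frac{95}{332}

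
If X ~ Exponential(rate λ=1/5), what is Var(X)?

For X ~ Exponential(rate λ=1/5):
Var(X) = 25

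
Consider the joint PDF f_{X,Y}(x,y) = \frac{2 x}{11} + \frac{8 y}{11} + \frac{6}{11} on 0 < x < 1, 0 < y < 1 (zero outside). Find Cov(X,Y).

E[XY] = ∫∫ xy × f(x,y) dx dy = \frac{19}{66}
E[X] = \frac{17}{33}
E[Y] = \frac{37}{66}
Cov(X,Y) = E[XY] - E[X]E[Y] = - \frac{1}{1089}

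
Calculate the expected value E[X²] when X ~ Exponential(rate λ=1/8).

Using the identity E[X²] = Var(X) + (E[X])²:
E[X] = 8
Var(X) = 64
E[X²] = 64 + (8)²
= 128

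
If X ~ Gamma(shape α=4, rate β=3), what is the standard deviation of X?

For X ~ Gamma(shape α=4, rate β=3):
Var(X) = \frac{4}{9}
SD(X) = √(Var(X)) = √(\frac{4}{9}) = \frac{2}{3}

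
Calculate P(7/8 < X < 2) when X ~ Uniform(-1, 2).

P(7/8 < X < 2) = ∫_{7/8}^{2} f(x) dx
where f(x) = \frac{1}{3}
= \frac{3}{8}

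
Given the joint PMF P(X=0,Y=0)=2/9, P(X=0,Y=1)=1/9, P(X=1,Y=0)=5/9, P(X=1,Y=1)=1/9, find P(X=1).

P(X=1) = P(X=1,Y=0) + P(X=1,Y=1)
= 5/9 + 1/9
= 2/3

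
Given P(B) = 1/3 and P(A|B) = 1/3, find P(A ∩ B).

By definition, P(A|B) = P(A ∩ B) / P(B)
So P(A ∩ B) = P(A|B) × P(B)
= 1/3 × 1/3
= 1/9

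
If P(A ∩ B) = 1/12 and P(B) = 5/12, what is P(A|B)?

P(A|B) = P(A ∩ B) / P(B)
= (1/12) / (5/12)
= 1/5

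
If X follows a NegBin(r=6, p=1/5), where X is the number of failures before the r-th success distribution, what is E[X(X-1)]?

E[X(X-1)] = E[X² - X] = E[X²] - E[X]
E[X] = 24
E[X²] = Var(X) + (E[X])² = 120 + (24)² = 696
E[X(X-1)] = 696 - 24 = 672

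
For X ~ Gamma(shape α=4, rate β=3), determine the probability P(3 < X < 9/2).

P(3 < X < 9/2) = ∫_{3}^{9/2} f(x) dx
where f(x) = \frac{27 x^{3} e^{- 3 x}}{2}
= - \frac{8251}{16 e^{\frac{27}{2}}} + \frac{172}{e^{9}}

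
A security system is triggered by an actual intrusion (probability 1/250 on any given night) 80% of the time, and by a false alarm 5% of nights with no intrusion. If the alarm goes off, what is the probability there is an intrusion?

Let D = the rare event, + = positive/flagged.
P(D) = 1/250
P(+|D) = 80/100 = 4/5
P(+|D') = 5/100 = 1/20
P(+) = P(+|D)P(D) + P(+|D')P(D')
     = \frac{4}{5} × \frac{1}{250} + \frac{1}{20} × \frac{249}{250}
     = \frac{53}{1000}
P(D|+) = P(+|D)P(D)/P(+) = \frac{16}{265}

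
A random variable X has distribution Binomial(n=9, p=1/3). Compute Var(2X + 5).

For X ~ Binomial(n=9, p=1/3):
Var(X) = 2
Var(2X + 5) = (2)² × Var(X) = 4 × 2 = 8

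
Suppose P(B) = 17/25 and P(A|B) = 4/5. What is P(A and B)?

By definition, P(A|B) = P(A ∩ B) / P(B)
So P(A ∩ B) = P(A|B) × P(B)
= 4/5 × 17/25
= 68/125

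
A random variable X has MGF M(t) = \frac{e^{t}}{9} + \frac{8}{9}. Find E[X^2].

To find E[X^2], compute M^(2)(0):
M^(1)(t) = \frac{e^{t}}{9}
M^(2)(t) = \frac{e^{t}}{9}
M^(2)(0) = \frac{1}{9}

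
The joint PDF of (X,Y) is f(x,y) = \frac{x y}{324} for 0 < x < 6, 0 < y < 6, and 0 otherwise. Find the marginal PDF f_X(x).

f_X(x) = ∫_0^6 f(x,y) dy
= ∫_0^6 \frac{x y}{324} dy
= \frac{x}{18} for 0 < x < 6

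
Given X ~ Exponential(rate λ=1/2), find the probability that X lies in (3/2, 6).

P(3/2 < X < 6) = ∫_{3/2}^{6} f(x) dx
where f(x) = \frac{e^{- \frac{x}{2}}}{2}
= - \frac{1}{e^{3}} + e^{- \frac{3}{4}}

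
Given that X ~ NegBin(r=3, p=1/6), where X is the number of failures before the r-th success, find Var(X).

For X ~ NegBin(r=3, p=1/6), where X is the number of failures before the r-th success:
Var(X) = 90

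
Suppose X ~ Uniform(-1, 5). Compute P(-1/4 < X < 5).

P(-1/4 < X < 5) = ∫_{-1/4}^{5} f(x) dx
where f(x) = \frac{1}{6}
= \frac{7}{8}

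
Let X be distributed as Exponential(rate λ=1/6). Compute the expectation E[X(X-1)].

E[X(X-1)] = E[X² - X] = E[X²] - E[X]
E[X] = 6
E[X²] = Var(X) + (E[X])² = 36 + (6)² = 72
E[X(X-1)] = 72 - 6 = 66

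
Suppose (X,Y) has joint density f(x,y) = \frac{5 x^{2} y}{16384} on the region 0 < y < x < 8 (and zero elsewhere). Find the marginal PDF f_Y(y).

f_Y(y) = ∫_y^8 \frac{5 x^{2} y}{16384} dx = \frac{5 y \left(512 - y^{3}\right)}{49152}
for 0 < y < 8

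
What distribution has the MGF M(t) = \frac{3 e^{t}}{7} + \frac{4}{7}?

The MGF M(t) = \frac{3 e^{t}}{7} + \frac{4}{7} is the standard form for the Bernoulli distribution.
Comparing with the known MGF formula identifies: Bernoulli(p=3/7)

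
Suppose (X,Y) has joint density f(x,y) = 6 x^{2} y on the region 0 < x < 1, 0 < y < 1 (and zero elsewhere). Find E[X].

E[X] = ∫_0^1 ∫_0^1 x × f(x,y) dy dx
= ∫_0^1 ∫_0^1 x × (6 x^{2} y) dy dx
= \frac{3}{4}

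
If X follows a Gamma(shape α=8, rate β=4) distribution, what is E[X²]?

Using the identity E[X²] = Var(X) + (E[X])²:
E[X] = 2
Var(X) = \frac{1}{2}
E[X²] = \frac{1}{2} + (2)²
= \frac{9}{2}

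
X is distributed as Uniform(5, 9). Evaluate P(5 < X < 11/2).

P(5 < X < 11/2) = ∫_{5}^{11/2} f(x) dx
where f(x) = \frac{1}{4}
= \frac{1}{8}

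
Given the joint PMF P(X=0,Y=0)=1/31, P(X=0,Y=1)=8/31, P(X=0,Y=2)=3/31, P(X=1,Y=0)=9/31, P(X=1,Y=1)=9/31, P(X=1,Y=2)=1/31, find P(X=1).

P(X=1) = P(X=1,Y=0) + P(X=1,Y=1) + P(X=1,Y=2)
= 9/31 + 9/31 + 1/31
= 19/31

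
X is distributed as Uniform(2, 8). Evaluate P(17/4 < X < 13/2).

P(17/4 < X < 13/2) = ∫_{17/4}^{13/2} f(x) dx
where f(x) = \frac{1}{6}
= \frac{3}{8}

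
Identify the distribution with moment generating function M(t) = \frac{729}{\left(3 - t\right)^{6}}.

The MGF M(t) = \frac{729}{\left(3 - t\right)^{6}} is the standard form for the Gamma distribution.
Comparing with the known MGF formula identifies: Gamma(shape α=6, rate β=3)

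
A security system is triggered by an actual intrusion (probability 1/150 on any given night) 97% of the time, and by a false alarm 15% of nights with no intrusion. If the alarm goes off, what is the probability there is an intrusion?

Let D = the rare event, + = positive/flagged.
P(D) = 1/150
P(+|D) = 97/100
P(+|D') = 15/100 = 3/20
P(+) = P(+|D)P(D) + P(+|D')P(D')
     = \frac{97}{100} × \frac{1}{150} + \frac{3}{20} × \frac{149}{150}
     = \frac{583}{3750}
P(D|+) = P(+|D)P(D)/P(+) = \frac{97}{2332}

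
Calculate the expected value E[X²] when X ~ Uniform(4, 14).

Using the identity E[X²] = Var(X) + (E[X])²:
E[X] = 9
Var(X) = \frac{25}{3}
E[X²] = \frac{25}{3} + (9)²
= \frac{268}{3}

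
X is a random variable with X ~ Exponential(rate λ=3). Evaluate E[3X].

For X ~ Exponential(rate λ=3):
E[X] = \frac{1}{3}
E[3X] = 3 × E[X] + 0 = 1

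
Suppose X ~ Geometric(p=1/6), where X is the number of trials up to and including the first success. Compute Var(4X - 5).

For X ~ Geometric(p=1/6), where X is the number of trials up to and including the first success:
Var(X) = 30
Var(4X - 5) = (4)² × Var(X) = 16 × 30 = 480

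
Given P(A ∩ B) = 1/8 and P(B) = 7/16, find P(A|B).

P(A|B) = P(A ∩ B) / P(B)
= (1/8) / (7/16)
= 2/7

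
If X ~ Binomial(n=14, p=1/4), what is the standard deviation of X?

For X ~ Binomial(n=14, p=1/4):
Var(X) = \frac{21}{8}
SD(X) = √(Var(X)) = √(\frac{21}{8}) = \frac{\sqrt{42}}{4}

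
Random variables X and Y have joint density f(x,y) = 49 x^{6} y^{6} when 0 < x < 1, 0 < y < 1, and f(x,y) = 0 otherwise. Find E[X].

E[X] = ∫_0^1 ∫_0^1 x × f(x,y) dy dx
= ∫_0^1 ∫_0^1 x × (49 x^{6} y^{6}) dy dx
= \frac{7}{8}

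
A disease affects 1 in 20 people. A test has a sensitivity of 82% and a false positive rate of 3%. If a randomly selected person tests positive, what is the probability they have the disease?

Let D = the rare event, + = positive/flagged.
P(D) = 1/20
P(+|D) = 82/100 = 41/50
P(+|D') = 3/100
P(+) = P(+|D)P(D) + P(+|D')P(D')
     = \frac{41}{50} × \frac{1}{20} + \frac{3}{100} × \frac{19}{20}
     = \frac{139}{2000}
P(D|+) = P(+|D)P(D)/P(+) = \frac{82}{139}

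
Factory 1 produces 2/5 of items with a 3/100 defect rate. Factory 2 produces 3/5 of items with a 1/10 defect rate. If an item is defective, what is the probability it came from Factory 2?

Using Bayes' theorem:
P(F1) = 2/5, P(D|F1) = 3/100
P(F2) = 3/5, P(D|F2) = 1/10
P(D) = P(D|F1)P(F1) + P(D|F2)P(F2)
     = \frac{9}{125}
P(F2|D) = P(D|F2)P(F2) / P(D)
= \frac{5}{6}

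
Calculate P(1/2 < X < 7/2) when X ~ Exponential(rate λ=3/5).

P(1/2 < X < 7/2) = ∫_{1/2}^{7/2} f(x) dx
where f(x) = \frac{3 e^{- \frac{3 x}{5}}}{5}
= - \frac{1 - e^{\frac{9}{5}}}{e^{\frac{21}{10}}}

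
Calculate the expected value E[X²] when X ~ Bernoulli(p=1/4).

Using the identity E[X²] = Var(X) + (E[X])²:
E[X] = \frac{1}{4}
Var(X) = \frac{3}{16}
E[X²] = \frac{3}{16} + (\frac{1}{4})²
= \frac{1}{4}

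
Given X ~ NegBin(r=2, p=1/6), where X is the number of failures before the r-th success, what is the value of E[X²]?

Using the identity E[X²] = Var(X) + (E[X])²:
E[X] = 10
Var(X) = 60
E[X²] = 60 + (10)²
= 160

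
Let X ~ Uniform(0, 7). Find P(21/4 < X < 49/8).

P(21/4 < X < 49/8) = ∫_{21/4}^{49/8} f(x) dx
where f(x) = \frac{1}{7}
= \frac{1}{8}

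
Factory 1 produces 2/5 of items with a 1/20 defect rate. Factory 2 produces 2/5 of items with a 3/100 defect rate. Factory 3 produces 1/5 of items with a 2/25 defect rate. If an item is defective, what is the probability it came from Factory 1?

Using Bayes' theorem:
P(F1) = 2/5, P(D|F1) = 1/20
P(F2) = 2/5, P(D|F2) = 3/100
P(F3) = 1/5, P(D|F3) = 2/25
P(D) = P(D|F1)P(F1) + P(D|F2)P(F2) + P(D|F3)P(F3)
     = \frac{6}{125}
P(F1|D) = P(D|F1)P(F1) / P(D)
= \frac{5}{12}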